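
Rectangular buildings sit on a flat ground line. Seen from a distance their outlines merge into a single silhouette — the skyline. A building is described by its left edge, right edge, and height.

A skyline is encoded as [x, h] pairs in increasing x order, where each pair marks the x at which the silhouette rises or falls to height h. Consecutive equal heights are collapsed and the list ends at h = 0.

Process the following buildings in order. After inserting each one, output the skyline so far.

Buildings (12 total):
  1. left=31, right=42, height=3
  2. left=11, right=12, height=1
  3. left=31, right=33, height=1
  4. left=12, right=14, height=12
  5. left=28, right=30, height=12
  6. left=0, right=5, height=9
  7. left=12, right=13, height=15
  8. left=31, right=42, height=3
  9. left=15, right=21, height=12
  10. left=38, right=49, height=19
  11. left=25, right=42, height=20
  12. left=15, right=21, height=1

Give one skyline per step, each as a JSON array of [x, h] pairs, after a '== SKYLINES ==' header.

== SKYLINES ==
[[31,3],[42,0]]
[[11,1],[12,0],[31,3],[42,0]]
[[11,1],[12,0],[31,3],[42,0]]
[[11,1],[12,12],[14,0],[31,3],[42,0]]
[[11,1],[12,12],[14,0],[28,12],[30,0],[31,3],[42,0]]
[[0,9],[5,0],[11,1],[12,12],[14,0],[28,12],[30,0],[31,3],[42,0]]
[[0,9],[5,0],[11,1],[12,15],[13,12],[14,0],[28,12],[30,0],[31,3],[42,0]]
[[0,9],[5,0],[11,1],[12,15],[13,12],[14,0],[28,12],[30,0],[31,3],[42,0]]
[[0,9],[5,0],[11,1],[12,15],[13,12],[14,0],[15,12],[21,0],[28,12],[30,0],[31,3],[42,0]]
[[0,9],[5,0],[11,1],[12,15],[13,12],[14,0],[15,12],[21,0],[28,12],[30,0],[31,3],[38,19],[49,0]]
[[0,9],[5,0],[11,1],[12,15],[13,12],[14,0],[15,12],[21,0],[25,20],[42,19],[49,0]]
[[0,9],[5,0],[11,1],[12,15],[13,12],[14,0],[15,12],[21,0],[25,20],[42,19],[49,0]]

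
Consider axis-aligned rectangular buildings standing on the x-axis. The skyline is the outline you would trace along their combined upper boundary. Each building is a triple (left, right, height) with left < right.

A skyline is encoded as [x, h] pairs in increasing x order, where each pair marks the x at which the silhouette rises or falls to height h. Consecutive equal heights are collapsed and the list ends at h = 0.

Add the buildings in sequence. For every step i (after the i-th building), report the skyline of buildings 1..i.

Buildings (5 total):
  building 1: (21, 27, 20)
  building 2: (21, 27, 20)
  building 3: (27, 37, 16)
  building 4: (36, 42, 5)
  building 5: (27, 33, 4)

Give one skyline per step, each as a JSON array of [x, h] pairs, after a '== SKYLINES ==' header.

== SKYLINES ==
[[21,20],[27,0]]
[[21,20],[27,0]]
[[21,20],[27,16],[37,0]]
[[21,20],[27,16],[37,5],[42,0]]
[[21,20],[27,16],[37,5],[42,0]]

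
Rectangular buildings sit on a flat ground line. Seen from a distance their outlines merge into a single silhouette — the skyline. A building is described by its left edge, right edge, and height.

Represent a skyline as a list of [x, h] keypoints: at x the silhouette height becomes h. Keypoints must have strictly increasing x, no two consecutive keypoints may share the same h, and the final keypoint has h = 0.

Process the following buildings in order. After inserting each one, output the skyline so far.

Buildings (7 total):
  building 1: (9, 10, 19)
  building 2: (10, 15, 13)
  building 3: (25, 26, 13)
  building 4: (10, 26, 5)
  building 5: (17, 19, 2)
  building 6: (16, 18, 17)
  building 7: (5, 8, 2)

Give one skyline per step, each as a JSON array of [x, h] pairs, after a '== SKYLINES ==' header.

== SKYLINES ==
[[9,19],[10,0]]
[[9,19],[10,13],[15,0]]
[[9,19],[10,13],[15,0],[25,13],[26,0]]
[[9,19],[10,13],[15,5],[25,13],[26,0]]
[[9,19],[10,13],[15,5],[25,13],[26,0]]
[[9,19],[10,13],[15,5],[16,17],[18,5],[25,13],[26,0]]
[[5,2],[8,0],[9,19],[10,13],[15,5],[16,17],[18,5],[25,13],[26,0]]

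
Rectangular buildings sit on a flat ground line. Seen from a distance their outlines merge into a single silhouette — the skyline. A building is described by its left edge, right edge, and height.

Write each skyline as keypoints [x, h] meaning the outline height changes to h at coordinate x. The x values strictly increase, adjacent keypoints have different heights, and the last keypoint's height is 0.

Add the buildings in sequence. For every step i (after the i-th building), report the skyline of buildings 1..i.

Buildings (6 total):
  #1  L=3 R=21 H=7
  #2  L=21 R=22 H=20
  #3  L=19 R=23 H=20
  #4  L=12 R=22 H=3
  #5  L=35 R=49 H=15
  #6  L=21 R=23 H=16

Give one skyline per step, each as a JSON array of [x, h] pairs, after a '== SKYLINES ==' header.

== SKYLINES ==
[[3,7],[21,0]]
[[3,7],[21,20],[22,0]]
[[3,7],[19,20],[23,0]]
[[3,7],[19,20],[23,0]]
[[3,7],[19,20],[23,0],[35,15],[49,0]]
[[3,7],[19,20],[23,0],[35,15],[49,0]]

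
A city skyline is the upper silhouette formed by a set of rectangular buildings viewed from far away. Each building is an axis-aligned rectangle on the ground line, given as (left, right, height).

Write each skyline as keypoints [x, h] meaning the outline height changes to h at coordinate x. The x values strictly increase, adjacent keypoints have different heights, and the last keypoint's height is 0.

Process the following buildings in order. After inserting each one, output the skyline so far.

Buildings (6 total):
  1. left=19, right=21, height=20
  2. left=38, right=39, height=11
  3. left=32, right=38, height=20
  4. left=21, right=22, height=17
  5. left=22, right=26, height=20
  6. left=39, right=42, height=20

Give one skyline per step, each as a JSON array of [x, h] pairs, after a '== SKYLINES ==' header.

== SKYLINES ==
[[19,20],[21,0]]
[[19,20],[21,0],[38,11],[39,0]]
[[19,20],[21,0],[32,20],[38,11],[39,0]]
[[19,20],[21,17],[22,0],[32,20],[38,11],[39,0]]
[[19,20],[21,17],[22,20],[26,0],[32,20],[38,11],[39,0]]
[[19,20],[21,17],[22,20],[26,0],[32,20],[38,11],[39,20],[42,0]]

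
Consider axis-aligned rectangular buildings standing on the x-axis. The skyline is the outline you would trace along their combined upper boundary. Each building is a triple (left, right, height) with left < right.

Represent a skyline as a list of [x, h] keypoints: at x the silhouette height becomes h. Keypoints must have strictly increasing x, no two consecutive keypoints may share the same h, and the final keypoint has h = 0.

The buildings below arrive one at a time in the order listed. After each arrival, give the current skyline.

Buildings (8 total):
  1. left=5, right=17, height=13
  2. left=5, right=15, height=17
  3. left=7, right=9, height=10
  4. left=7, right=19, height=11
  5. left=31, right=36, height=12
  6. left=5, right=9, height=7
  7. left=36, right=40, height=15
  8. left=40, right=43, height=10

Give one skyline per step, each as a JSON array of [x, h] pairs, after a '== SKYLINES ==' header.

== SKYLINES ==
[[5,13],[17,0]]
[[5,17],[15,13],[17,0]]
[[5,17],[15,13],[17,0]]
[[5,17],[15,13],[17,11],[19,0]]
[[5,17],[15,13],[17,11],[19,0],[31,12],[36,0]]
[[5,17],[15,13],[17,11],[19,0],[31,12],[36,0]]
[[5,17],[15,13],[17,11],[19,0],[31,12],[36,15],[40,0]]
[[5,17],[15,13],[17,11],[19,0],[31,12],[36,15],[40,10],[43,0]]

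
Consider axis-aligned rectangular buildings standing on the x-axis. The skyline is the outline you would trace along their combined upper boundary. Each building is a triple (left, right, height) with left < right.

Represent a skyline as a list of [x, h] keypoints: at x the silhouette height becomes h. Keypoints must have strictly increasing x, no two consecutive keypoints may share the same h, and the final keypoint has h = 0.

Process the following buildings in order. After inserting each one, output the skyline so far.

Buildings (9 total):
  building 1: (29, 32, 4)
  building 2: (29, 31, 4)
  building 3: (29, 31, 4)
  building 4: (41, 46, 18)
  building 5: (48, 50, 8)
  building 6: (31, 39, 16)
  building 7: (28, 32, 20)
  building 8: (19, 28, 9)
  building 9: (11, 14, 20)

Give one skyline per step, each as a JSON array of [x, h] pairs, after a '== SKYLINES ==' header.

== SKYLINES ==
[[29,4],[32,0]]
[[29,4],[32,0]]
[[29,4],[32,0]]
[[29,4],[32,0],[41,18],[46,0]]
[[29,4],[32,0],[41,18],[46,0],[48,8],[50,0]]
[[29,4],[31,16],[39,0],[41,18],[46,0],[48,8],[50,0]]
[[28,20],[32,16],[39,0],[41,18],[46,0],[48,8],[50,0]]
[[19,9],[28,20],[32,16],[39,0],[41,18],[46,0],[48,8],[50,0]]
[[11,20],[14,0],[19,9],[28,20],[32,16],[39,0],[41,18],[46,0],[48,8],[50,0]]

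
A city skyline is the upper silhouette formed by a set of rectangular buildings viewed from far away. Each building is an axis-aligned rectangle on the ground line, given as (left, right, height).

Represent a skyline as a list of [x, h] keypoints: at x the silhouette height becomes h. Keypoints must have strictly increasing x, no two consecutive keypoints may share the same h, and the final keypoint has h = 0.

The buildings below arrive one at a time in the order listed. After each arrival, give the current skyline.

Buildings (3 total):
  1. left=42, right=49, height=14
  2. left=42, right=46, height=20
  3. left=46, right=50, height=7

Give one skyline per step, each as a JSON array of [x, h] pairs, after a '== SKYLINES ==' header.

== SKYLINES ==
[[42,14],[49,0]]
[[42,20],[46,14],[49,0]]
[[42,20],[46,14],[49,7],[50,0]]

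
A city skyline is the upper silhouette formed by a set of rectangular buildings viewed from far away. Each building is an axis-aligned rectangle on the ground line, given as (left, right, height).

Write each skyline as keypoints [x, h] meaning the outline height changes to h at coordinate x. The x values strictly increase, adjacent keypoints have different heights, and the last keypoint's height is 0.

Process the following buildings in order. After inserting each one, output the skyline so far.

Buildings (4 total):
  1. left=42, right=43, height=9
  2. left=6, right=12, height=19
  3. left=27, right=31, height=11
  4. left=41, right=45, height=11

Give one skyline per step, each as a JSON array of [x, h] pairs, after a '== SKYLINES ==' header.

== SKYLINES ==
[[42,9],[43,0]]
[[6,19],[12,0],[42,9],[43,0]]
[[6,19],[12,0],[27,11],[31,0],[42,9],[43,0]]
[[6,19],[12,0],[27,11],[31,0],[41,11],[45,0]]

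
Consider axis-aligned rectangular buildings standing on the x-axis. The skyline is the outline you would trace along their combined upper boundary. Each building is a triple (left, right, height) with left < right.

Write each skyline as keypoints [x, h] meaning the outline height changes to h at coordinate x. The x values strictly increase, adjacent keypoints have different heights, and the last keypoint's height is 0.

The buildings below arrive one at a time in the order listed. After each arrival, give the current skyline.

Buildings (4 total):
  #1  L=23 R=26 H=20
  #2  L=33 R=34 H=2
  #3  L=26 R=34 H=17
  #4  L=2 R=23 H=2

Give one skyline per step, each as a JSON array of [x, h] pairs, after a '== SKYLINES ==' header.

== SKYLINES ==
[[23,20],[26,0]]
[[23,20],[26,0],[33,2],[34,0]]
[[23,20],[26,17],[34,0]]
[[2,2],[23,20],[26,17],[34,0]]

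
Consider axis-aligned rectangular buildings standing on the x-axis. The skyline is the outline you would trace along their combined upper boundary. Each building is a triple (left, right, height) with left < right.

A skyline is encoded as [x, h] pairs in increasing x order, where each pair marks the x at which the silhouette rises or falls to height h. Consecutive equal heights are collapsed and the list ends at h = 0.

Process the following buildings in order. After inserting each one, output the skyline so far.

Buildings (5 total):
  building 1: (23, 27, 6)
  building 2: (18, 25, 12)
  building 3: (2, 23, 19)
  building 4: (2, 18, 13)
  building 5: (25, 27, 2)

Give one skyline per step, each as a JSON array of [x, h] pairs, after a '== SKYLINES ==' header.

== SKYLINES ==
[[23,6],[27,0]]
[[18,12],[25,6],[27,0]]
[[2,19],[23,12],[25,6],[27,0]]
[[2,19],[23,12],[25,6],[27,0]]
[[2,19],[23,12],[25,6],[27,0]]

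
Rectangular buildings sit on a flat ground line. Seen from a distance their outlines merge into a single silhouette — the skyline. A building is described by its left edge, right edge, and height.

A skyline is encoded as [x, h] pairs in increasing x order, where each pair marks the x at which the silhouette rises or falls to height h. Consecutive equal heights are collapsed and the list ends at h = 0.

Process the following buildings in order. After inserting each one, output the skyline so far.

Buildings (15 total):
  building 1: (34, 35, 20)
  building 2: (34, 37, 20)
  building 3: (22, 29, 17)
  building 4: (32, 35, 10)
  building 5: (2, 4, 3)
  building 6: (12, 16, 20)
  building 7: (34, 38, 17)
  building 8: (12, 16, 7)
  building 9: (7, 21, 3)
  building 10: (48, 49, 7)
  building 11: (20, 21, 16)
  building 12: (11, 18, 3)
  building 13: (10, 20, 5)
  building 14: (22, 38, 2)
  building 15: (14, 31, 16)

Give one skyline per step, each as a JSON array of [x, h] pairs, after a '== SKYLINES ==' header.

== SKYLINES ==
[[34,20],[35,0]]
[[34,20],[37,0]]
[[22,17],[29,0],[34,20],[37,0]]
[[22,17],[29,0],[32,10],[34,20],[37,0]]
[[2,3],[4,0],[22,17],[29,0],[32,10],[34,20],[37,0]]
[[2,3],[4,0],[12,20],[16,0],[22,17],[29,0],[32,10],[34,20],[37,0]]
[[2,3],[4,0],[12,20],[16,0],[22,17],[29,0],[32,10],[34,20],[37,17],[38,0]]
[[2,3],[4,0],[12,20],[16,0],[22,17],[29,0],[32,10],[34,20],[37,17],[38,0]]
[[2,3],[4,0],[7,3],[12,20],[16,3],[21,0],[22,17],[29,0],[32,10],[34,20],[37,17],[38,0]]
[[2,3],[4,0],[7,3],[12,20],[16,3],[21,0],[22,17],[29,0],[32,10],[34,20],[37,17],[38,0],[48,7],[49,0]]
[[2,3],[4,0],[7,3],[12,20],[16,3],[20,16],[21,0],[22,17],[29,0],[32,10],[34,20],[37,17],[38,0],[48,7],[49,0]]
[[2,3],[4,0],[7,3],[12,20],[16,3],[20,16],[21,0],[22,17],[29,0],[32,10],[34,20],[37,17],[38,0],[48,7],[49,0]]
[[2,3],[4,0],[7,3],[10,5],[12,20],[16,5],[20,16],[21,0],[22,17],[29,0],[32,10],[34,20],[37,17],[38,0],[48,7],[49,0]]
[[2,3],[4,0],[7,3],[10,5],[12,20],[16,5],[20,16],[21,0],[22,17],[29,2],[32,10],[34,20],[37,17],[38,0],[48,7],[49,0]]
[[2,3],[4,0],[7,3],[10,5],[12,20],[16,16],[22,17],[29,16],[31,2],[32,10],[34,20],[37,17],[38,0],[48,7],[49,0]]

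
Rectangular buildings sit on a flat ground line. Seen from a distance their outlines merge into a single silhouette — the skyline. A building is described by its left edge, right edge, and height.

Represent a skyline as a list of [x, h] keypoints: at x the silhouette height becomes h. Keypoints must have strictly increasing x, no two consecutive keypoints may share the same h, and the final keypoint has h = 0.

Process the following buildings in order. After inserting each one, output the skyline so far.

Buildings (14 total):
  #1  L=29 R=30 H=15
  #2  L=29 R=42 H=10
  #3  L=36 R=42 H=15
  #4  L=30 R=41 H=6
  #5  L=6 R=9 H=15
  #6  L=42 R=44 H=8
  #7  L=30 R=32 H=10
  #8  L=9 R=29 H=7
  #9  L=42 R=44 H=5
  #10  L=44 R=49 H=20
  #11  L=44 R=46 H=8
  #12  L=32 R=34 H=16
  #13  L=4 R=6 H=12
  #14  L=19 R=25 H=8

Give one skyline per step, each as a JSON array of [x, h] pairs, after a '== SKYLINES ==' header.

== SKYLINES ==
[[29,15],[30,0]]
[[29,15],[30,10],[42,0]]
[[29,15],[30,10],[36,15],[42,0]]
[[29,15],[30,10],[36,15],[42,0]]
[[6,15],[9,0],[29,15],[30,10],[36,15],[42,0]]
[[6,15],[9,0],[29,15],[30,10],[36,15],[42,8],[44,0]]
[[6,15],[9,0],[29,15],[30,10],[36,15],[42,8],[44,0]]
[[6,15],[9,7],[29,15],[30,10],[36,15],[42,8],[44,0]]
[[6,15],[9,7],[29,15],[30,10],[36,15],[42,8],[44,0]]
[[6,15],[9,7],[29,15],[30,10],[36,15],[42,8],[44,20],[49,0]]
[[6,15],[9,7],[29,15],[30,10],[36,15],[42,8],[44,20],[49,0]]
[[6,15],[9,7],[29,15],[30,10],[32,16],[34,10],[36,15],[42,8],[44,20],[49,0]]
[[4,12],[6,15],[9,7],[29,15],[30,10],[32,16],[34,10],[36,15],[42,8],[44,20],[49,0]]
[[4,12],[6,15],[9,7],[19,8],[25,7],[29,15],[30,10],[32,16],[34,10],[36,15],[42,8],[44,20],[49,0]]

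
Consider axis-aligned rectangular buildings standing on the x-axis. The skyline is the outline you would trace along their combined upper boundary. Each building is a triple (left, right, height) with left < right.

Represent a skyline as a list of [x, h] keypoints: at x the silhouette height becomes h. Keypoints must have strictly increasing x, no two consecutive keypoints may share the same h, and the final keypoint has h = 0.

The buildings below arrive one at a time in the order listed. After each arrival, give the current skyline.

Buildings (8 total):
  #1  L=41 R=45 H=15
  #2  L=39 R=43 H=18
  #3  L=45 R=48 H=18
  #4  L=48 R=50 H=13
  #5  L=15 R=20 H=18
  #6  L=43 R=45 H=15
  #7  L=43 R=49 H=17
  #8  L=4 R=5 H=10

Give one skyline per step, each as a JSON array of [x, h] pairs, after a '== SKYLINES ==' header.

== SKYLINES ==
[[41,15],[45,0]]
[[39,18],[43,15],[45,0]]
[[39,18],[43,15],[45,18],[48,0]]
[[39,18],[43,15],[45,18],[48,13],[50,0]]
[[15,18],[20,0],[39,18],[43,15],[45,18],[48,13],[50,0]]
[[15,18],[20,0],[39,18],[43,15],[45,18],[48,13],[50,0]]
[[15,18],[20,0],[39,18],[43,17],[45,18],[48,17],[49,13],[50,0]]
[[4,10],[5,0],[15,18],[20,0],[39,18],[43,17],[45,18],[48,17],[49,13],[50,0]]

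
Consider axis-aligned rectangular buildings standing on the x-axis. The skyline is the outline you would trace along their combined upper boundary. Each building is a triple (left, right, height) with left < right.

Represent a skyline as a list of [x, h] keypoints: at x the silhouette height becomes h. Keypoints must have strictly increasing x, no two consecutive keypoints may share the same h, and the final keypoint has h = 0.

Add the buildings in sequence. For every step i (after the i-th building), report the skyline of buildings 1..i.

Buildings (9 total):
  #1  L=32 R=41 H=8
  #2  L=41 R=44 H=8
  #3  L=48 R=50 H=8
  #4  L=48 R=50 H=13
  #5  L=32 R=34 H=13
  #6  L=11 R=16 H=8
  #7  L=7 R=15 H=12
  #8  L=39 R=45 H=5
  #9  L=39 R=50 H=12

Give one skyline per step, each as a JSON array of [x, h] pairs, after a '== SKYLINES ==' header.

== SKYLINES ==
[[32,8],[41,0]]
[[32,8],[44,0]]
[[32,8],[44,0],[48,8],[50,0]]
[[32,8],[44,0],[48,13],[50,0]]
[[32,13],[34,8],[44,0],[48,13],[50,0]]
[[11,8],[16,0],[32,13],[34,8],[44,0],[48,13],[50,0]]
[[7,12],[15,8],[16,0],[32,13],[34,8],[44,0],[48,13],[50,0]]
[[7,12],[15,8],[16,0],[32,13],[34,8],[44,5],[45,0],[48,13],[50,0]]
[[7,12],[15,8],[16,0],[32,13],[34,8],[39,12],[48,13],[50,0]]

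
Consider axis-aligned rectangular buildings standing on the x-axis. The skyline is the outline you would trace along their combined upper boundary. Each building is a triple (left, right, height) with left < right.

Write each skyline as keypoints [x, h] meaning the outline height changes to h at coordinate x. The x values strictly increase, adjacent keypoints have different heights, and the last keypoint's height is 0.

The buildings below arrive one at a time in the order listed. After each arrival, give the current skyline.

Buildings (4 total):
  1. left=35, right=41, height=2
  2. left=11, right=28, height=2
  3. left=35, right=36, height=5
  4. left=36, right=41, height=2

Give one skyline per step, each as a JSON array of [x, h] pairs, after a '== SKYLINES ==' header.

== SKYLINES ==
[[35,2],[41,0]]
[[11,2],[28,0],[35,2],[41,0]]
[[11,2],[28,0],[35,5],[36,2],[41,0]]
[[11,2],[28,0],[35,5],[36,2],[41,0]]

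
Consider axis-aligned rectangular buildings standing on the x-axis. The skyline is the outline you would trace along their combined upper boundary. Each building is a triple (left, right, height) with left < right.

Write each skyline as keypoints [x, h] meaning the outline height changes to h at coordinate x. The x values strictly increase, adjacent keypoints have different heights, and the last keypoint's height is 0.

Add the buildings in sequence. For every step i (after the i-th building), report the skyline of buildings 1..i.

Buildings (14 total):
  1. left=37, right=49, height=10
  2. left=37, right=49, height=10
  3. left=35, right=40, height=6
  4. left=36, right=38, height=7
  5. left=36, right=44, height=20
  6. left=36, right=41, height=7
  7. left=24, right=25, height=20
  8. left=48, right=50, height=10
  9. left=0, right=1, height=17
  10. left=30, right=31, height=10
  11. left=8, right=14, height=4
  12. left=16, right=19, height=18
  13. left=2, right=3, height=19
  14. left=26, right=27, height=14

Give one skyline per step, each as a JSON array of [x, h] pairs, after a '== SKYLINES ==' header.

== SKYLINES ==
[[37,10],[49,0]]
[[37,10],[49,0]]
[[35,6],[37,10],[49,0]]
[[35,6],[36,7],[37,10],[49,0]]
[[35,6],[36,20],[44,10],[49,0]]
[[35,6],[36,20],[44,10],[49,0]]
[[24,20],[25,0],[35,6],[36,20],[44,10],[49,0]]
[[24,20],[25,0],[35,6],[36,20],[44,10],[50,0]]
[[0,17],[1,0],[24,20],[25,0],[35,6],[36,20],[44,10],[50,0]]
[[0,17],[1,0],[24,20],[25,0],[30,10],[31,0],[35,6],[36,20],[44,10],[50,0]]
[[0,17],[1,0],[8,4],[14,0],[24,20],[25,0],[30,10],[31,0],[35,6],[36,20],[44,10],[50,0]]
[[0,17],[1,0],[8,4],[14,0],[16,18],[19,0],[24,20],[25,0],[30,10],[31,0],[35,6],[36,20],[44,10],[50,0]]
[[0,17],[1,0],[2,19],[3,0],[8,4],[14,0],[16,18],[19,0],[24,20],[25,0],[30,10],[31,0],[35,6],[36,20],[44,10],[50,0]]
[[0,17],[1,0],[2,19],[3,0],[8,4],[14,0],[16,18],[19,0],[24,20],[25,0],[26,14],[27,0],[30,10],[31,0],[35,6],[36,20],[44,10],[50,0]]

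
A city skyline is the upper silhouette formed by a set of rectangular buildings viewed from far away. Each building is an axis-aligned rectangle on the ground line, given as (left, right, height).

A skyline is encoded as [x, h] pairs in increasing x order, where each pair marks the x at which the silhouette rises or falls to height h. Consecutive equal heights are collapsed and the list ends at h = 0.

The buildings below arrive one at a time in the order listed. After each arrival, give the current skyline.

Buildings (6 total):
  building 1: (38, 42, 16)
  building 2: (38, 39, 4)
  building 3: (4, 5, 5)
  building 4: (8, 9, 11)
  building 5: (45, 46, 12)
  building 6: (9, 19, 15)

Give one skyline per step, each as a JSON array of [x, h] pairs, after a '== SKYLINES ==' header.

== SKYLINES ==
[[38,16],[42,0]]
[[38,16],[42,0]]
[[4,5],[5,0],[38,16],[42,0]]
[[4,5],[5,0],[8,11],[9,0],[38,16],[42,0]]
[[4,5],[5,0],[8,11],[9,0],[38,16],[42,0],[45,12],[46,0]]
[[4,5],[5,0],[8,11],[9,15],[19,0],[38,16],[42,0],[45,12],[46,0]]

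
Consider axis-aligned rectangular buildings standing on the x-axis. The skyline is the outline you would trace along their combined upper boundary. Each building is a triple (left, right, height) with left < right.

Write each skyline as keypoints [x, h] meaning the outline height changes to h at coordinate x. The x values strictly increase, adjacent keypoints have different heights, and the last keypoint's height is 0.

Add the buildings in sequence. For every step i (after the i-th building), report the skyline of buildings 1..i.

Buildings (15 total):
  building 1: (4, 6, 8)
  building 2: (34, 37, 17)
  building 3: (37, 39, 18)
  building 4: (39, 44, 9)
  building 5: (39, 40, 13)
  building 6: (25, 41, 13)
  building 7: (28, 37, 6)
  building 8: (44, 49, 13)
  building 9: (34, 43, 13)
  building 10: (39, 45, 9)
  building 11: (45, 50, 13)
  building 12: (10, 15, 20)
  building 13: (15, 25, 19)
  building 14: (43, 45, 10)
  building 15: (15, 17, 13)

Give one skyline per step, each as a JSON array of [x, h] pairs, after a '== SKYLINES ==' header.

== SKYLINES ==
[[4,8],[6,0]]
[[4,8],[6,0],[34,17],[37,0]]
[[4,8],[6,0],[34,17],[37,18],[39,0]]
[[4,8],[6,0],[34,17],[37,18],[39,9],[44,0]]
[[4,8],[6,0],[34,17],[37,18],[39,13],[40,9],[44,0]]
[[4,8],[6,0],[25,13],[34,17],[37,18],[39,13],[41,9],[44,0]]
[[4,8],[6,0],[25,13],[34,17],[37,18],[39,13],[41,9],[44,0]]
[[4,8],[6,0],[25,13],[34,17],[37,18],[39,13],[41,9],[44,13],[49,0]]
[[4,8],[6,0],[25,13],[34,17],[37,18],[39,13],[43,9],[44,13],[49,0]]
[[4,8],[6,0],[25,13],[34,17],[37,18],[39,13],[43,9],[44,13],[49,0]]
[[4,8],[6,0],[25,13],[34,17],[37,18],[39,13],[43,9],[44,13],[50,0]]
[[4,8],[6,0],[10,20],[15,0],[25,13],[34,17],[37,18],[39,13],[43,9],[44,13],[50,0]]
[[4,8],[6,0],[10,20],[15,19],[25,13],[34,17],[37,18],[39,13],[43,9],[44,13],[50,0]]
[[4,8],[6,0],[10,20],[15,19],[25,13],[34,17],[37,18],[39,13],[43,10],[44,13],[50,0]]
[[4,8],[6,0],[10,20],[15,19],[25,13],[34,17],[37,18],[39,13],[43,10],[44,13],[50,0]]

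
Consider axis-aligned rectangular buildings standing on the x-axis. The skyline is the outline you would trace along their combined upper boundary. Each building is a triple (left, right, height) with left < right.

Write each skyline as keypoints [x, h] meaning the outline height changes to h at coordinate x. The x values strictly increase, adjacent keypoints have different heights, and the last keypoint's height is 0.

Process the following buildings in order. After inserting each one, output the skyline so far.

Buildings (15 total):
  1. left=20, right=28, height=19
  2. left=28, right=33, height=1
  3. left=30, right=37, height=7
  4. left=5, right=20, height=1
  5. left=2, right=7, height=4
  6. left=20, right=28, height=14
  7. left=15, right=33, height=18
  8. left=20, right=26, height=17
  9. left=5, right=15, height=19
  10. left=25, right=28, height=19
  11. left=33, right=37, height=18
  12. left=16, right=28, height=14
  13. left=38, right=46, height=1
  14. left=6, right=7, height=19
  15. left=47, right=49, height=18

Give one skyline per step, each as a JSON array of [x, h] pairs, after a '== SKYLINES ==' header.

== SKYLINES ==
[[20,19],[28,0]]
[[20,19],[28,1],[33,0]]
[[20,19],[28,1],[30,7],[37,0]]
[[5,1],[20,19],[28,1],[30,7],[37,0]]
[[2,4],[7,1],[20,19],[28,1],[30,7],[37,0]]
[[2,4],[7,1],[20,19],[28,1],[30,7],[37,0]]
[[2,4],[7,1],[15,18],[20,19],[28,18],[33,7],[37,0]]
[[2,4],[7,1],[15,18],[20,19],[28,18],[33,7],[37,0]]
[[2,4],[5,19],[15,18],[20,19],[28,18],[33,7],[37,0]]
[[2,4],[5,19],[15,18],[20,19],[28,18],[33,7],[37,0]]
[[2,4],[5,19],[15,18],[20,19],[28,18],[37,0]]
[[2,4],[5,19],[15,18],[20,19],[28,18],[37,0]]
[[2,4],[5,19],[15,18],[20,19],[28,18],[37,0],[38,1],[46,0]]
[[2,4],[5,19],[15,18],[20,19],[28,18],[37,0],[38,1],[46,0]]
[[2,4],[5,19],[15,18],[20,19],[28,18],[37,0],[38,1],[46,0],[47,18],[49,0]]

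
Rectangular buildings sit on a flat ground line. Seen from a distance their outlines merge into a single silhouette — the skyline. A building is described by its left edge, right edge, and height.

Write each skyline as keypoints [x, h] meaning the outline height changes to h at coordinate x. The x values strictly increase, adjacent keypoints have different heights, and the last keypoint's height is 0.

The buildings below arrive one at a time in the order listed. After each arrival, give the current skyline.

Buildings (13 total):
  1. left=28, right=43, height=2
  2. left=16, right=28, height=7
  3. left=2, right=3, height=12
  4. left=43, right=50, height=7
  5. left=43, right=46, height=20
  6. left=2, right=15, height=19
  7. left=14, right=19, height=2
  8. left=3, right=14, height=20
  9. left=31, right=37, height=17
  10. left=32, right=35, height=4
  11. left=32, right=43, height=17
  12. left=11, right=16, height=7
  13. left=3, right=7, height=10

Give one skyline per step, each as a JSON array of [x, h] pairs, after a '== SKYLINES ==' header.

== SKYLINES ==
[[28,2],[43,0]]
[[16,7],[28,2],[43,0]]
[[2,12],[3,0],[16,7],[28,2],[43,0]]
[[2,12],[3,0],[16,7],[28,2],[43,7],[50,0]]
[[2,12],[3,0],[16,7],[28,2],[43,20],[46,7],[50,0]]
[[2,19],[15,0],[16,7],[28,2],[43,20],[46,7],[50,0]]
[[2,19],[15,2],[16,7],[28,2],[43,20],[46,7],[50,0]]
[[2,19],[3,20],[14,19],[15,2],[16,7],[28,2],[43,20],[46,7],[50,0]]
[[2,19],[3,20],[14,19],[15,2],[16,7],[28,2],[31,17],[37,2],[43,20],[46,7],[50,0]]
[[2,19],[3,20],[14,19],[15,2],[16,7],[28,2],[31,17],[37,2],[43,20],[46,7],[50,0]]
[[2,19],[3,20],[14,19],[15,2],[16,7],[28,2],[31,17],[43,20],[46,7],[50,0]]
[[2,19],[3,20],[14,19],[15,7],[28,2],[31,17],[43,20],[46,7],[50,0]]
[[2,19],[3,20],[14,19],[15,7],[28,2],[31,17],[43,20],[46,7],[50,0]]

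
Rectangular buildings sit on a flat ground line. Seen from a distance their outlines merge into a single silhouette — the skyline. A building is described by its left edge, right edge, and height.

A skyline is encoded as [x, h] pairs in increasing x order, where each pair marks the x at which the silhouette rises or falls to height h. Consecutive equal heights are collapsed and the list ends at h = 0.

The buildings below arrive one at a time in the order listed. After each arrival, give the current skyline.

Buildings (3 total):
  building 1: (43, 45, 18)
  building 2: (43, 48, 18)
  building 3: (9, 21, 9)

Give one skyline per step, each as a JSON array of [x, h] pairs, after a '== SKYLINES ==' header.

== SKYLINES ==
[[43,18],[45,0]]
[[43,18],[48,0]]
[[9,9],[21,0],[43,18],[48,0]]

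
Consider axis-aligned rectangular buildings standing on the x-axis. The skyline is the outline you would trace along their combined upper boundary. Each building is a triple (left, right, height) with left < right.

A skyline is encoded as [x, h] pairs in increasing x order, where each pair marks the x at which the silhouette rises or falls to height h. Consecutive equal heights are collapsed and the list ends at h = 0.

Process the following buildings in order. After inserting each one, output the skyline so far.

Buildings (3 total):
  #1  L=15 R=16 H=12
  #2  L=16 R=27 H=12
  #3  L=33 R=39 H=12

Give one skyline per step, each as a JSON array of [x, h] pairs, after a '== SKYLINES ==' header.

== SKYLINES ==
[[15,12],[16,0]]
[[15,12],[27,0]]
[[15,12],[27,0],[33,12],[39,0]]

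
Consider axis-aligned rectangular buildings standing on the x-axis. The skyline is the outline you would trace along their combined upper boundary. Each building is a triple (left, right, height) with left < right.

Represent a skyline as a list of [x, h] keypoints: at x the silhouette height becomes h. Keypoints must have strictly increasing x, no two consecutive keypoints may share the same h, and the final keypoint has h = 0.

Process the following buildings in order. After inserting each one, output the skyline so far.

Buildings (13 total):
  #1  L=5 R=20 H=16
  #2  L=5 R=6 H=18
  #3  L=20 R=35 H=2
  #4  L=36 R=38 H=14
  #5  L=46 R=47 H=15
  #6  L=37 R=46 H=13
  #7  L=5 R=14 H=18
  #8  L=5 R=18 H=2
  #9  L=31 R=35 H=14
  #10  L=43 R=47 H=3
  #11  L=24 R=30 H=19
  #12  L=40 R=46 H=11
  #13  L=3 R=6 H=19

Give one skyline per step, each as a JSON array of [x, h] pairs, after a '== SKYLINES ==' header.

== SKYLINES ==
[[5,16],[20,0]]
[[5,18],[6,16],[20,0]]
[[5,18],[6,16],[20,2],[35,0]]
[[5,18],[6,16],[20,2],[35,0],[36,14],[38,0]]
[[5,18],[6,16],[20,2],[35,0],[36,14],[38,0],[46,15],[47,0]]
[[5,18],[6,16],[20,2],[35,0],[36,14],[38,13],[46,15],[47,0]]
[[5,18],[14,16],[20,2],[35,0],[36,14],[38,13],[46,15],[47,0]]
[[5,18],[14,16],[20,2],[35,0],[36,14],[38,13],[46,15],[47,0]]
[[5,18],[14,16],[20,2],[31,14],[35,0],[36,14],[38,13],[46,15],[47,0]]
[[5,18],[14,16],[20,2],[31,14],[35,0],[36,14],[38,13],[46,15],[47,0]]
[[5,18],[14,16],[20,2],[24,19],[30,2],[31,14],[35,0],[36,14],[38,13],[46,15],[47,0]]
[[5,18],[14,16],[20,2],[24,19],[30,2],[31,14],[35,0],[36,14],[38,13],[46,15],[47,0]]
[[3,19],[6,18],[14,16],[20,2],[24,19],[30,2],[31,14],[35,0],[36,14],[38,13],[46,15],[47,0]]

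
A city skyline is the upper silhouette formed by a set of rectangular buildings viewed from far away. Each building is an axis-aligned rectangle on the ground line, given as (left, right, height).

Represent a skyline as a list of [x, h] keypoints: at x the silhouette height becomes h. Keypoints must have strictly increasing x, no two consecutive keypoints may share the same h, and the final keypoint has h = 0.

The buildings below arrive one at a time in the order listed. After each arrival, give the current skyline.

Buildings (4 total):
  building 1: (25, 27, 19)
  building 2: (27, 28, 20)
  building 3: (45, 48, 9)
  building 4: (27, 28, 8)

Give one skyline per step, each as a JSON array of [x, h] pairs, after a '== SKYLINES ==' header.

== SKYLINES ==
[[25,19],[27,0]]
[[25,19],[27,20],[28,0]]
[[25,19],[27,20],[28,0],[45,9],[48,0]]
[[25,19],[27,20],[28,0],[45,9],[48,0]]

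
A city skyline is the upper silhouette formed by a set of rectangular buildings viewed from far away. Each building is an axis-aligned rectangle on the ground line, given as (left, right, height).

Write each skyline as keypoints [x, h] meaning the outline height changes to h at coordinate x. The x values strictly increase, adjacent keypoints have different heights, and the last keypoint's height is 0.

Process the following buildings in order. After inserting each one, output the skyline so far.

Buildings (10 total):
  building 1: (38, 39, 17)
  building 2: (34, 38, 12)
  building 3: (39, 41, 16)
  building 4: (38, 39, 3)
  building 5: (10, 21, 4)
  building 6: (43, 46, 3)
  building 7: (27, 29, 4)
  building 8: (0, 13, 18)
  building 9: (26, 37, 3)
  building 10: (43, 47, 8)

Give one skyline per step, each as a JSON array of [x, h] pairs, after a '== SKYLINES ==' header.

== SKYLINES ==
[[38,17],[39,0]]
[[34,12],[38,17],[39,0]]
[[34,12],[38,17],[39,16],[41,0]]
[[34,12],[38,17],[39,16],[41,0]]
[[10,4],[21,0],[34,12],[38,17],[39,16],[41,0]]
[[10,4],[21,0],[34,12],[38,17],[39,16],[41,0],[43,3],[46,0]]
[[10,4],[21,0],[27,4],[29,0],[34,12],[38,17],[39,16],[41,0],[43,3],[46,0]]
[[0,18],[13,4],[21,0],[27,4],[29,0],[34,12],[38,17],[39,16],[41,0],[43,3],[46,0]]
[[0,18],[13,4],[21,0],[26,3],[27,4],[29,3],[34,12],[38,17],[39,16],[41,0],[43,3],[46,0]]
[[0,18],[13,4],[21,0],[26,3],[27,4],[29,3],[34,12],[38,17],[39,16],[41,0],[43,8],[47,0]]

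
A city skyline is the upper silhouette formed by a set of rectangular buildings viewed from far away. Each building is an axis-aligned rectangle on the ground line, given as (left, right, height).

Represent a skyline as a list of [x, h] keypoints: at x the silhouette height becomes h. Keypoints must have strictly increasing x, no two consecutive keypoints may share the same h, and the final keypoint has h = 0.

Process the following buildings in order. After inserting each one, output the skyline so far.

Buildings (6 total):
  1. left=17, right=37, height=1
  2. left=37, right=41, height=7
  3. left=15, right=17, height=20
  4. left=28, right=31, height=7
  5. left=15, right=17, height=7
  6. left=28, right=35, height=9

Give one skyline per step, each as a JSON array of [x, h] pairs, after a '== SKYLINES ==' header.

== SKYLINES ==
[[17,1],[37,0]]
[[17,1],[37,7],[41,0]]
[[15,20],[17,1],[37,7],[41,0]]
[[15,20],[17,1],[28,7],[31,1],[37,7],[41,0]]
[[15,20],[17,1],[28,7],[31,1],[37,7],[41,0]]
[[15,20],[17,1],[28,9],[35,1],[37,7],[41,0]]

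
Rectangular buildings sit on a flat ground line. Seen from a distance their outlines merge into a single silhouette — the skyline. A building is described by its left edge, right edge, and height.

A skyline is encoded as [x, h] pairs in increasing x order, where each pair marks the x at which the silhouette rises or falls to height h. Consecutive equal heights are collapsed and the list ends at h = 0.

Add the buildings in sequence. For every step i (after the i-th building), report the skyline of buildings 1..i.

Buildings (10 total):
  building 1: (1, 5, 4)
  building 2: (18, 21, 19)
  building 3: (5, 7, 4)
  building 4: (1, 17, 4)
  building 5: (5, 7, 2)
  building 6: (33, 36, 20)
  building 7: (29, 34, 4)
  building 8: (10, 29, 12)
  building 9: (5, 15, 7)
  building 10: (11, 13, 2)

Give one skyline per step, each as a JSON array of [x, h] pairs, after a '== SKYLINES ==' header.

== SKYLINES ==
[[1,4],[5,0]]
[[1,4],[5,0],[18,19],[21,0]]
[[1,4],[7,0],[18,19],[21,0]]
[[1,4],[17,0],[18,19],[21,0]]
[[1,4],[17,0],[18,19],[21,0]]
[[1,4],[17,0],[18,19],[21,0],[33,20],[36,0]]
[[1,4],[17,0],[18,19],[21,0],[29,4],[33,20],[36,0]]
[[1,4],[10,12],[18,19],[21,12],[29,4],[33,20],[36,0]]
[[1,4],[5,7],[10,12],[18,19],[21,12],[29,4],[33,20],[36,0]]
[[1,4],[5,7],[10,12],[18,19],[21,12],[29,4],[33,20],[36,0]]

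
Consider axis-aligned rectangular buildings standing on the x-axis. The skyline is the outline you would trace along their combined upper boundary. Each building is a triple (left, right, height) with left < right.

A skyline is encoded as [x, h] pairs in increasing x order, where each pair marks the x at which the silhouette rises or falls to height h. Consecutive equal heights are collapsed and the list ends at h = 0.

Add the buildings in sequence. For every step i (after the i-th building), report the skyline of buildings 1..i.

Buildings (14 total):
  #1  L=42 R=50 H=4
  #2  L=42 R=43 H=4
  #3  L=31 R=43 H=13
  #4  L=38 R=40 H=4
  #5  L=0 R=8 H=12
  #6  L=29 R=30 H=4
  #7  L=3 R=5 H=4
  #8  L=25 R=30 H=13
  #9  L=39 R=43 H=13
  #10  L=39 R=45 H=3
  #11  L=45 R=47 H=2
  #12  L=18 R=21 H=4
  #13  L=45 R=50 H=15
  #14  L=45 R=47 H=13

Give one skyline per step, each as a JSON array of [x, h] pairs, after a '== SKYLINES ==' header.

== SKYLINES ==
[[42,4],[50,0]]
[[42,4],[50,0]]
[[31,13],[43,4],[50,0]]
[[31,13],[43,4],[50,0]]
[[0,12],[8,0],[31,13],[43,4],[50,0]]
[[0,12],[8,0],[29,4],[30,0],[31,13],[43,4],[50,0]]
[[0,12],[8,0],[29,4],[30,0],[31,13],[43,4],[50,0]]
[[0,12],[8,0],[25,13],[30,0],[31,13],[43,4],[50,0]]
[[0,12],[8,0],[25,13],[30,0],[31,13],[43,4],[50,0]]
[[0,12],[8,0],[25,13],[30,0],[31,13],[43,4],[50,0]]
[[0,12],[8,0],[25,13],[30,0],[31,13],[43,4],[50,0]]
[[0,12],[8,0],[18,4],[21,0],[25,13],[30,0],[31,13],[43,4],[50,0]]
[[0,12],[8,0],[18,4],[21,0],[25,13],[30,0],[31,13],[43,4],[45,15],[50,0]]
[[0,12],[8,0],[18,4],[21,0],[25,13],[30,0],[31,13],[43,4],[45,15],[50,0]]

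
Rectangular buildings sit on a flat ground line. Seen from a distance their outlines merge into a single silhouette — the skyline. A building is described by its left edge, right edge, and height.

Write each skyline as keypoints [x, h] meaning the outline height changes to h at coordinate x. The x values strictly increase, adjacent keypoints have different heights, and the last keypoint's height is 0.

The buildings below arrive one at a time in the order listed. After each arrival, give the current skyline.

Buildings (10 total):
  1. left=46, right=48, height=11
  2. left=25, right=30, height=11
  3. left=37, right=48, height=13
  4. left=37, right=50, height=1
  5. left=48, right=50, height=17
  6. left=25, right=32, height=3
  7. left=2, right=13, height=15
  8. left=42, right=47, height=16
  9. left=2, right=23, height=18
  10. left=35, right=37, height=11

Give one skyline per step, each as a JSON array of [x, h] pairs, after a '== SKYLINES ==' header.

== SKYLINES ==
[[46,11],[48,0]]
[[25,11],[30,0],[46,11],[48,0]]
[[25,11],[30,0],[37,13],[48,0]]
[[25,11],[30,0],[37,13],[48,1],[50,0]]
[[25,11],[30,0],[37,13],[48,17],[50,0]]
[[25,11],[30,3],[32,0],[37,13],[48,17],[50,0]]
[[2,15],[13,0],[25,11],[30,3],[32,0],[37,13],[48,17],[50,0]]
[[2,15],[13,0],[25,11],[30,3],[32,0],[37,13],[42,16],[47,13],[48,17],[50,0]]
[[2,18],[23,0],[25,11],[30,3],[32,0],[37,13],[42,16],[47,13],[48,17],[50,0]]
[[2,18],[23,0],[25,11],[30,3],[32,0],[35,11],[37,13],[42,16],[47,13],[48,17],[50,0]]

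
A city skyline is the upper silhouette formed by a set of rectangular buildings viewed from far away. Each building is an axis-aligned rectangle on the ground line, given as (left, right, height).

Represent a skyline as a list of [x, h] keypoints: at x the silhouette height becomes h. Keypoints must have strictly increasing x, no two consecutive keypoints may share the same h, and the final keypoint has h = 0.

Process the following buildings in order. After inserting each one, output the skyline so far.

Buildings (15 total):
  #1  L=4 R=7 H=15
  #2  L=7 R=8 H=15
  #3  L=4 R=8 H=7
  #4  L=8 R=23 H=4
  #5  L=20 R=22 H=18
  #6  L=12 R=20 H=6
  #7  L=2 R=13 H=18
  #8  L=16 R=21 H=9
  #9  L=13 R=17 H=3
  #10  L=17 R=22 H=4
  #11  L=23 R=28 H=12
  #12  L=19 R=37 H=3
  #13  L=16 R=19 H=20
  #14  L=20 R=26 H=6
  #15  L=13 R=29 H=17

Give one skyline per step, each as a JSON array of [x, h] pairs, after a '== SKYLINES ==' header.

== SKYLINES ==
[[4,15],[7,0]]
[[4,15],[8,0]]
[[4,15],[8,0]]
[[4,15],[8,4],[23,0]]
[[4,15],[8,4],[20,18],[22,4],[23,0]]
[[4,15],[8,4],[12,6],[20,18],[22,4],[23,0]]
[[2,18],[13,6],[20,18],[22,4],[23,0]]
[[2,18],[13,6],[16,9],[20,18],[22,4],[23,0]]
[[2,18],[13,6],[16,9],[20,18],[22,4],[23,0]]
[[2,18],[13,6],[16,9],[20,18],[22,4],[23,0]]
[[2,18],[13,6],[16,9],[20,18],[22,4],[23,12],[28,0]]
[[2,18],[13,6],[16,9],[20,18],[22,4],[23,12],[28,3],[37,0]]
[[2,18],[13,6],[16,20],[19,9],[20,18],[22,4],[23,12],[28,3],[37,0]]
[[2,18],[13,6],[16,20],[19,9],[20,18],[22,6],[23,12],[28,3],[37,0]]
[[2,18],[13,17],[16,20],[19,17],[20,18],[22,17],[29,3],[37,0]]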